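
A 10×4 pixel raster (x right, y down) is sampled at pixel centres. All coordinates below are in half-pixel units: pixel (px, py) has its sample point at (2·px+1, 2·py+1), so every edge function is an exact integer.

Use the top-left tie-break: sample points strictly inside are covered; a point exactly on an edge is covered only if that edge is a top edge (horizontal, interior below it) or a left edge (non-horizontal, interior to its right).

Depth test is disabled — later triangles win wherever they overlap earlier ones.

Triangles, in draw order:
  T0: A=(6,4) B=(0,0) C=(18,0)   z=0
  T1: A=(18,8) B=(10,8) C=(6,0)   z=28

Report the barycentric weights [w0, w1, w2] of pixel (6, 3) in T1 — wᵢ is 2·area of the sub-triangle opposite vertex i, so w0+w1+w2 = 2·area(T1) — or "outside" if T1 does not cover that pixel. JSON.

T0:
  2·area = 72
  edge (6, 4)→(0, 0): d=(-6,-4) top-left  bias=+0
  edge (0, 0)→(18, 0): d=(18,0) top-left  bias=+0
  edge (18, 0)→(6, 4): d=(-12,4) right/bottom  bias=-1
    (1,0)@(3, 1): e=[6,18,48] → X
    (2,0)@(5, 1): e=[14,18,40] → X
    (3,0)@(7, 1): e=[22,18,32] → X
    (4,0)@(9, 1): e=[30,18,24] → X
    (5,0)@(11, 1): e=[38,18,16] → X
    (6,0)@(13, 1): e=[46,18,8] → X
    (7,0)@(15, 1): e=[54,18,0] → .  [on edge]
    (1,1)@(3, 3): e=[-6,54,24] → .
    (2,1)@(5, 3): e=[2,54,16] → X
    (4,1)@(9, 3): e=[18,54,0] → .  [on edge]
    (5,1)@(11, 3): e=[26,54,-8] → .
    (6,1)@(13, 3): e=[34,54,-16] → .
    (1,2)@(3, 5): e=[-18,90,0] → .  [on edge]
  covered (8 px):
    . X X X X X X . . .
    . . X X . . . . . .
    . . . . . . . . . .
    . . . . . . . . . .
T1:
  2·area = 64
  edge (18, 8)→(10, 8): d=(-8,0) right/bottom  bias=-1
  edge (10, 8)→(6, 0): d=(-4,-8) top-left  bias=+0
  edge (6, 0)→(18, 8): d=(12,8) right/bottom  bias=-1
    (3,0)@(7, 1): e=[56,4,4] → X
    (4,0)@(9, 1): e=[56,20,-12] → .
    (3,1)@(7, 3): e=[40,-4,28] → .
    (4,1)@(9, 3): e=[40,12,12] → X
    (5,1)@(11, 3): e=[40,28,-4] → .
    (4,2)@(9, 5): e=[24,4,36] → X
    (5,2)@(11, 5): e=[24,20,20] → X
    (6,2)@(13, 5): e=[24,36,4] → X
    (7,2)@(15, 5): e=[24,52,-12] → .
    (4,3)@(9, 7): e=[8,-4,60] → .
    (5,3)@(11, 7): e=[8,12,44] → X
    (7,3)@(15, 7): e=[8,44,12] → X
  covered (8 px):
    . . . X . . . . . .
    . . . . X . . . . .
    . . . . X X X . . .
    . . . . . X X X . .

Result: [28,28,8]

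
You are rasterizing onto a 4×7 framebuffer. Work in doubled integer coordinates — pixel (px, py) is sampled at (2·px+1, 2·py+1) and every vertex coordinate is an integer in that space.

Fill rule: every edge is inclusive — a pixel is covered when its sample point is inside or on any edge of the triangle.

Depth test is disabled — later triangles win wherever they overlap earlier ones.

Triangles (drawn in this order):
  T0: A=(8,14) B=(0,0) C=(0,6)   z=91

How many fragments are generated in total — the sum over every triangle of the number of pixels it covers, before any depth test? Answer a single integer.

T0:
  2·area = 48  (B↔C swapped to make it positive)
  edge (8, 14)→(0, 6): d=(-8,-8) inclusive
  edge (0, 6)→(0, 0): d=(0,-6) inclusive
  edge (0, 0)→(8, 14): d=(8,14) inclusive
    (0,1)@(1, 3): e=[32,6,10] → #
    (1,1)@(3, 3): e=[48,18,-18] → ·
    (0,2)@(1, 5): e=[16,6,26] → #
    (1,2)@(3, 5): e=[32,18,-2] → ·
    (0,3)@(1, 7): e=[0,6,42] → #  [on edge]
    (1,3)@(3, 7): e=[16,18,14] → #
    (2,3)@(5, 7): e=[32,30,-14] → ·
    (0,4)@(1, 9): e=[-16,6,58] → ·
    (1,4)@(3, 9): e=[0,18,30] → #  [on edge]
    (2,4)@(5, 9): e=[16,30,2] → #
    (3,4)@(7, 9): e=[32,42,-26] → ·
    (1,5)@(3, 11): e=[-16,18,46] → ·
    (2,5)@(5, 11): e=[0,30,18] → #  [on edge]
    (3,6)@(7, 13): e=[0,42,6] → #  [on edge]
  covered (8 px):
    · · · ·
    # · · ·
    # · · ·
    # # · ·
    · # # ·
    · · # ·
    · · · #

Final: 8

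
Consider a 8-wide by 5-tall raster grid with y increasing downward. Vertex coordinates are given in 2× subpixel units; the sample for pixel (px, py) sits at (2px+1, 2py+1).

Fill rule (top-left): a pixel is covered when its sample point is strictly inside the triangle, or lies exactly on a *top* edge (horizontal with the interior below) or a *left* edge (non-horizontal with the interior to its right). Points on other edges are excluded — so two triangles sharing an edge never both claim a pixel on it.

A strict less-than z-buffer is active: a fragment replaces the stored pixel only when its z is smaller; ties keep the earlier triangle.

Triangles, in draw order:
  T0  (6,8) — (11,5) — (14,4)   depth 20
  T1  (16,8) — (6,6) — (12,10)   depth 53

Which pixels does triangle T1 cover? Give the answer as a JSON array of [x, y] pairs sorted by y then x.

T0:
  2·area = 4
  edge (6, 8)→(11, 5): d=(5,-3) top-left  bias=+0
  edge (11, 5)→(14, 4): d=(3,-1) top-left  bias=+0
  edge (14, 4)→(6, 8): d=(-8,4) right/bottom  bias=-1
    (5,2)@(11, 5): e=[0,0,4] → X  [on edge]
    (6,2)@(13, 5): e=[6,2,-4] → .
    (2,3)@(5, 7): e=[-8,0,12] → .  [on edge]
    (5,3)@(11, 7): e=[10,6,-12] → .
  covered (1 px):
    . . . . . . . .
    . . . . . . . .
    . . . . . X . .
    . . . . . . . .
    . . . . . . . .
T1:
  2·area = 28  (B↔C swapped to make it positive)
  edge (16, 8)→(12, 10): d=(-4,2) right/bottom  bias=-1
  edge (12, 10)→(6, 6): d=(-6,-4) top-left  bias=+0
  edge (6, 6)→(16, 8): d=(10,2) right/bottom  bias=-1
    (0,2)@(1, 5): e=[42,-14,0] → .  [on edge]
    (4,3)@(9, 7): e=[18,6,4] → X
    (5,3)@(11, 7): e=[14,14,0] → .  [on edge]
    (4,4)@(9, 9): e=[10,-6,24] → .
    (5,4)@(11, 9): e=[6,2,20] → X
    (6,4)@(13, 9): e=[2,10,16] → X
    (7,4)@(15, 9): e=[-2,18,12] → .
  covered (3 px):
    . . . . . . . .
    . . . . . . . .
    . . . . . . . .
    . . . . X . . .
    . . . . . X X .

Result: [[4,3],[5,4],[6,4]]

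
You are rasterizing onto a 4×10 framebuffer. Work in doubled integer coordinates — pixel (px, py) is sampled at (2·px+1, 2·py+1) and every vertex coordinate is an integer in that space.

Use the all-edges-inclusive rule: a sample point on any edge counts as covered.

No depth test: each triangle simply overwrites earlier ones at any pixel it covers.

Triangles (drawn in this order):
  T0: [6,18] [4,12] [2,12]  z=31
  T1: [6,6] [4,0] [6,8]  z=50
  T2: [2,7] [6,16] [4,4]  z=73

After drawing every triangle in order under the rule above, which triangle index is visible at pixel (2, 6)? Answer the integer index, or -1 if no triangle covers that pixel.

T0:
  2·area = 12  (B↔C swapped to make it positive)
  edge (6, 18)→(2, 12): d=(-4,-6) inclusive
  edge (2, 12)→(4, 12): d=(2,0) inclusive
  edge (4, 12)→(6, 18): d=(2,6) inclusive
    (0,1)@(1, 3): e=[30,-18,0] → ·  [on edge]
    (1,4)@(3, 9): e=[18,-6,0] → ·  [on edge]
    (1,6)@(3, 13): e=[2,2,8] → █
    (2,6)@(5, 13): e=[14,2,-4] → ·
    (1,7)@(3, 15): e=[-6,6,12] → ·
    (2,7)@(5, 15): e=[6,6,0] → █  [on edge]
    (3,7)@(7, 15): e=[18,6,-12] → ·
    (2,8)@(5, 17): e=[-2,10,4] → ·
  covered (2 px):
    · · · ·
    · · · ·
    · · · ·
    · · · ·
    · · · ·
    · · · ·
    · █ · ·
    · · █ ·
    · · · ·
    · · · ·
T1:
  2·area = 4  (B↔C swapped to make it positive)
  edge (6, 6)→(6, 8): d=(0,2) inclusive
  edge (6, 8)→(4, 0): d=(-2,-8) inclusive
  edge (4, 0)→(6, 6): d=(2,6) inclusive
    (2,1)@(5, 3): e=[2,2,0] → █  [on edge]
    (3,1)@(7, 3): e=[-2,18,-12] → ·
    (2,2)@(5, 5): e=[2,-2,4] → ·
    (3,4)@(7, 9): e=[-2,6,0] → ·  [on edge]
  covered (1 px):
    · · · ·
    · · █ ·
    · · · ·
    · · · ·
    · · · ·
    · · · ·
    · · · ·
    · · · ·
    · · · ·
    · · · ·
T2:
  2·area = 30  (B↔C swapped to make it positive)
  edge (2, 7)→(4, 4): d=(2,-3) inclusive
  edge (4, 4)→(6, 16): d=(2,12) inclusive
  edge (6, 16)→(2, 7): d=(-4,-9) inclusive
    (1,3)@(3, 7): e=[3,18,9] → █
    (2,3)@(5, 7): e=[9,-6,27] → ·
    (1,4)@(3, 9): e=[7,22,1] → █
    (2,4)@(5, 9): e=[13,-2,19] → ·
    (1,5)@(3, 11): e=[11,26,-7] → ·
    (2,5)@(5, 11): e=[17,2,11] → █
    (3,5)@(7, 11): e=[23,-22,29] → ·
    (2,6)@(5, 13): e=[21,6,3] → █
    (3,6)@(7, 13): e=[27,-18,21] → ·
    (2,7)@(5, 15): e=[25,10,-5] → ·
  covered (4 px):
    · · · ·
    · · · ·
    · · · ·
    · █ · ·
    · █ · ·
    · · █ ·
    · · █ ·
    · · · ·
    · · · ·
    · · · ·

Z-buffer (winner per pixel, '.' = empty):
  . . . .
  . . 1 .
  . . . .
  . 2 . .
  . 2 . .
  . . 2 .
  . 0 2 .
  . . 0 .
  . . . .
  . . . .

Answer: 2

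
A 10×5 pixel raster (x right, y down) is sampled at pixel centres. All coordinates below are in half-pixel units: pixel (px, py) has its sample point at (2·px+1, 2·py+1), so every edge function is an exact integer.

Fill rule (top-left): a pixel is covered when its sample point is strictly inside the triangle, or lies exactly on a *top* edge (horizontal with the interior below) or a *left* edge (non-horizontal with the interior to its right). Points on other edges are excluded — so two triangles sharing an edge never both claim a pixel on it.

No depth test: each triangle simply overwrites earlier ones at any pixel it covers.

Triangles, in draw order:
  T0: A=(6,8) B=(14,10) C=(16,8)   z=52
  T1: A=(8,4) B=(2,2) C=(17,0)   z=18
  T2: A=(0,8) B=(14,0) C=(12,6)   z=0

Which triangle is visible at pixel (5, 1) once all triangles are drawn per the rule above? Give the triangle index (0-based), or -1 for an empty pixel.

T0:
  2·area = 20  (B↔C swapped to make it positive)
  edge (6, 8)→(16, 8): d=(10,0) top-left  bias=+0
  edge (16, 8)→(14, 10): d=(-2,2) right/bottom  bias=-1
  edge (14, 10)→(6, 8): d=(-8,-2) top-left  bias=+0
    (9,2)@(19, 5): e=[-30,0,50] → ·  [on edge]
    (8,3)@(17, 7): e=[-10,0,30] → ·  [on edge]
    (5,4)@(11, 9): e=[10,8,2] → #
    (6,4)@(13, 9): e=[10,4,6] → #
    (7,4)@(15, 9): e=[10,0,10] → ·  [on edge]
  covered (2 px):
    · · · · · · · · · ·
    · · · · · · · · · ·
    · · · · · · · · · ·
    · · · · · · · · · ·
    · · · · · # # · · ·
T1:
  2·area = 42
  edge (8, 4)→(2, 2): d=(-6,-2) top-left  bias=+0
  edge (2, 2)→(17, 0): d=(15,-2) top-left  bias=+0
  edge (17, 0)→(8, 4): d=(-9,4) right/bottom  bias=-1
    (5,0)@(11, 1): e=[24,3,15] → #
    (6,0)@(13, 1): e=[28,7,7] → #
    (7,0)@(15, 1): e=[32,11,-1] → ·
    (2,1)@(5, 3): e=[0,21,21] → #  [on edge]
    (3,1)@(7, 3): e=[4,25,13] → #
    (4,1)@(9, 3): e=[8,29,5] → #
    (5,1)@(11, 3): e=[12,33,-3] → ·
    (6,1)@(13, 3): e=[16,37,-11] → ·
    (2,2)@(5, 5): e=[-12,51,3] → ·
    (3,2)@(7, 5): e=[-8,55,-5] → ·
    (4,2)@(9, 5): e=[-4,59,-13] → ·
    (5,2)@(11, 5): e=[0,63,-21] → ·  [on edge]
    (8,3)@(17, 7): e=[0,105,-63] → ·  [on edge]
  covered (5 px):
    · · · · · # # · · ·
    · · # # # · · · · ·
    · · · · · · · · · ·
    · · · · · · · · · ·
    · · · · · · · · · ·
T2:
  2·area = 68
  edge (0, 8)→(14, 0): d=(14,-8) top-left  bias=+0
  edge (14, 0)→(12, 6): d=(-2,6) right/bottom  bias=-1
  edge (12, 6)→(0, 8): d=(-12,2) right/bottom  bias=-1
    (6,0)@(13, 1): e=[6,4,58] → #
    (7,0)@(15, 1): e=[22,-8,54] → ·
    (4,1)@(9, 3): e=[2,24,42] → #
    (5,1)@(11, 3): e=[18,12,38] → #
    (6,1)@(13, 3): e=[34,0,34] → ·  [on edge]
    (3,2)@(7, 5): e=[14,32,22] → #
    (6,2)@(13, 5): e=[62,-4,10] → ·
    (1,3)@(3, 7): e=[10,52,6] → #
    (2,3)@(5, 7): e=[26,40,2] → #
    (3,3)@(7, 7): e=[42,28,-2] → ·
    (4,3)@(9, 7): e=[58,16,-6] → ·
    (5,3)@(11, 7): e=[74,4,-10] → ·
    (5,4)@(11, 9): e=[102,0,-34] → ·  [on edge]
  covered (8 px):
    · · · · · · # · · ·
    · · · · # # · · · ·
    · · · # # # · · · ·
    · # # · · · · · · ·
    · · · · · · · · · ·

Z-buffer (winner per pixel, '.' = empty):
  . . . . . 1 2 . . .
  . . 1 1 2 2 . . . .
  . . . 2 2 2 . . . .
  . 2 2 . . . . . . .
  . . . . . 0 0 . . .

Result: 2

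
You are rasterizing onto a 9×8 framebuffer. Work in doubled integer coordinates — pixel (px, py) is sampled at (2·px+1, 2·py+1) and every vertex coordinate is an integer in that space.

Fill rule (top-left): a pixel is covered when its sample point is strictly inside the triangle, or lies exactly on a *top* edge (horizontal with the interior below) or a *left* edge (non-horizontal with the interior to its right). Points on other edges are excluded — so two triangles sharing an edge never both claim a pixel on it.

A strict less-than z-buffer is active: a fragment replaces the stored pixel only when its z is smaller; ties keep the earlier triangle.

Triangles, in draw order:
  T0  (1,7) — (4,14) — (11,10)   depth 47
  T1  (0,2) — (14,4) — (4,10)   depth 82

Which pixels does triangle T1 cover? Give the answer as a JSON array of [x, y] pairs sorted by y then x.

T0:
  2·area = 61  (B↔C swapped to make it positive)
  edge (1, 7)→(11, 10): d=(10,3) right/bottom  bias=-1
  edge (11, 10)→(4, 14): d=(-7,4) right/bottom  bias=-1
  edge (4, 14)→(1, 7): d=(-3,-7) top-left  bias=+0
    (0,3)@(1, 7): e=[0,61,0] → ·  [on edge]
    (1,4)@(3, 9): e=[14,39,8] → #
    (2,4)@(5, 9): e=[8,31,22] → #
    (3,4)@(7, 9): e=[2,23,36] → #
    (4,4)@(9, 9): e=[-4,15,50] → ·
    (1,5)@(3, 11): e=[34,25,2] → #
    (4,5)@(9, 11): e=[16,1,44] → #
    (5,5)@(11, 11): e=[10,-7,58] → ·
    (1,6)@(3, 13): e=[54,11,-4] → ·
    (2,6)@(5, 13): e=[48,3,10] → #
    (3,6)@(7, 13): e=[42,-5,24] → ·
    (4,6)@(9, 13): e=[36,-13,38] → ·
  covered (8 px):
    · · · · · · · · ·
    · · · · · · · · ·
    · · · · · · · · ·
    · · · · · · · · ·
    · # # # · · · · ·
    · # # # # · · · ·
    · · # · · · · · ·
    · · · · · · · · ·
T1:
  2·area = 104
  edge (0, 2)→(14, 4): d=(14,2) right/bottom  bias=-1
  edge (14, 4)→(4, 10): d=(-10,6) right/bottom  bias=-1
  edge (4, 10)→(0, 2): d=(-4,-8) top-left  bias=+0
    (0,1)@(1, 3): e=[12,88,4] → #
    (1,1)@(3, 3): e=[8,76,20] → #
    (2,1)@(5, 3): e=[4,64,36] → #
    (3,1)@(7, 3): e=[0,52,52] → ·  [on edge]
    (0,2)@(1, 5): e=[40,68,-4] → ·
    (1,2)@(3, 5): e=[36,56,12] → #
    (3,2)@(7, 5): e=[28,32,44] → #
    (4,2)@(9, 5): e=[24,20,60] → #
    (5,2)@(11, 5): e=[20,8,76] → #
    (6,2)@(13, 5): e=[16,-4,92] → ·
    (1,3)@(3, 7): e=[64,36,4] → #
    (4,3)@(9, 7): e=[52,0,52] → ·  [on edge]
  covered (12 px):
    · · · · · · · · ·
    # # # · · · · · ·
    · # # # # # · · ·
    · # # # · · · · ·
    · · # · · · · · ·
    · · · · · · · · ·
    · · · · · · · · ·
    · · · · · · · · ·

Answer: [[0,1],[1,1],[2,1],[1,2],[2,2],[3,2],[4,2],[5,2],[1,3],[2,3],[3,3],[2,4]]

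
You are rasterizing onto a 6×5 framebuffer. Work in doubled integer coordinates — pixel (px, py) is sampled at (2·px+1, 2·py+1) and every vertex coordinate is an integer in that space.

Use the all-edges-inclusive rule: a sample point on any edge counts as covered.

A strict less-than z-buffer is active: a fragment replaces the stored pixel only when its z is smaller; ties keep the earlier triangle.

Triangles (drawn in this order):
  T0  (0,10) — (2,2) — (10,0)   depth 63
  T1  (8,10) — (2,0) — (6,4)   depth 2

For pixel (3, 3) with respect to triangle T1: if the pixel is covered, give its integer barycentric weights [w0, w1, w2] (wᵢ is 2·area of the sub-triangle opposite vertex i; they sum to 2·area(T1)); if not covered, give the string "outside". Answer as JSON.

T0:
  2·area = 60
  edge (0, 10)→(2, 2): d=(2,-8) inclusive
  edge (2, 2)→(10, 0): d=(8,-2) inclusive
  edge (10, 0)→(0, 10): d=(-10,10) inclusive
    (3,0)@(7, 1): e=[38,2,20] → █
    (4,0)@(9, 1): e=[54,6,0] → █  [on edge]
    (5,0)@(11, 1): e=[70,10,-20] → ·
    (1,1)@(3, 3): e=[10,10,40] → █
    (2,1)@(5, 3): e=[26,14,20] → █
    (3,1)@(7, 3): e=[42,18,0] → █  [on edge]
    (4,1)@(9, 3): e=[58,22,-20] → ·
    (1,2)@(3, 5): e=[14,26,20] → █
    (2,2)@(5, 5): e=[30,30,0] → █  [on edge]
    (3,2)@(7, 5): e=[46,34,-20] → ·
    (0,3)@(1, 7): e=[2,38,20] → █
    (1,3)@(3, 7): e=[18,42,0] → █  [on edge]
    (0,4)@(1, 9): e=[6,54,0] → █  [on edge]
  covered (10 px):
    · · · █ █ ·
    · █ █ █ · ·
    · █ █ · · ·
    █ █ · · · ·
    █ · · · · ·
T1:
  2·area = 16
  edge (8, 10)→(2, 0): d=(-6,-10) inclusive
  edge (2, 0)→(6, 4): d=(4,4) inclusive
  edge (6, 4)→(8, 10): d=(2,6) inclusive
    (1,0)@(3, 1): e=[4,0,12] → █  [on edge]
    (2,0)@(5, 1): e=[24,-8,0] → ·  [on edge]
    (1,1)@(3, 3): e=[-8,8,16] → ·
    (2,1)@(5, 3): e=[12,0,4] → █  [on edge]
    (3,1)@(7, 3): e=[32,-8,-8] → ·
    (2,2)@(5, 5): e=[0,8,8] → █  [on edge]
    (3,2)@(7, 5): e=[20,0,-4] → ·  [on edge]
    (2,3)@(5, 7): e=[-12,16,12] → ·
    (3,3)@(7, 7): e=[8,8,0] → █  [on edge]
    (4,3)@(9, 7): e=[28,0,-12] → ·  [on edge]
    (3,4)@(7, 9): e=[-4,16,4] → ·
    (5,4)@(11, 9): e=[36,0,-20] → ·  [on edge]
  covered (4 px):
    · █ · · · ·
    · · █ · · ·
    · · █ · · ·
    · · · █ · ·
    · · · · · ·

Answer: [8,0,8]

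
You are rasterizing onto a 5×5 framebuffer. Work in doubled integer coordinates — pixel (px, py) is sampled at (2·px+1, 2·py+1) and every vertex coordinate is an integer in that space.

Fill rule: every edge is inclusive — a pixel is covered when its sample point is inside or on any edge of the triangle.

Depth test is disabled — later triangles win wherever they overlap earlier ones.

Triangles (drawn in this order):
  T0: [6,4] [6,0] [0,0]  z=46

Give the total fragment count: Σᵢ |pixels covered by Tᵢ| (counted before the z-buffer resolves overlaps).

T0:
  2·area = 24  (B↔C swapped to make it positive)
  edge (6, 4)→(0, 0): d=(-6,-4) inclusive
  edge (0, 0)→(6, 0): d=(6,0) inclusive
  edge (6, 0)→(6, 4): d=(0,4) inclusive
    (1,0)@(3, 1): e=[6,6,12] → █
    (2,0)@(5, 1): e=[14,6,4] → █
    (3,0)@(7, 1): e=[22,6,-4] → ·
    (1,1)@(3, 3): e=[-6,18,12] → ·
    (2,1)@(5, 3): e=[2,18,4] → █
    (3,1)@(7, 3): e=[10,18,-4] → ·
    (2,2)@(5, 5): e=[-10,30,4] → ·
  covered (3 px):
    · █ █ · ·
    · · █ · ·
    · · · · ·
    · · · · ·
    · · · · ·

Answer: 3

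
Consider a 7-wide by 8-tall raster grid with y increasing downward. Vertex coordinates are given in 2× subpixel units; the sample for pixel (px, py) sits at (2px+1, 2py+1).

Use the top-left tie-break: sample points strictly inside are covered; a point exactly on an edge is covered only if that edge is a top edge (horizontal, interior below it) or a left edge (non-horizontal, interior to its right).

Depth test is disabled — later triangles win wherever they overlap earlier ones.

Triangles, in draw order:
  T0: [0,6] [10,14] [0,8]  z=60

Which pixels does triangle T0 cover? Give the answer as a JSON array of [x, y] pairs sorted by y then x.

T0:
  2·area = 20
  edge (0, 6)→(10, 14): d=(10,8) right/bottom  bias=-1
  edge (10, 14)→(0, 8): d=(-10,-6) top-left  bias=+0
  edge (0, 8)→(0, 6): d=(0,-2) top-left  bias=+0
    (0,3)@(1, 7): e=[2,16,2] → #
    (1,3)@(3, 7): e=[-14,28,6] → ·
    (0,4)@(1, 9): e=[22,-4,2] → ·
    (1,4)@(3, 9): e=[6,8,6] → #
    (2,4)@(5, 9): e=[-10,20,10] → ·
    (1,5)@(3, 11): e=[26,-12,6] → ·
    (2,5)@(5, 11): e=[10,0,10] → #  [on edge]
    (3,5)@(7, 11): e=[-6,12,14] → ·
    (2,6)@(5, 13): e=[30,-20,10] → ·
  covered (3 px):
    · · · · · · ·
    · · · · · · ·
    · · · · · · ·
    # · · · · · ·
    · # · · · · ·
    · · # · · · ·
    · · · · · · ·
    · · · · · · ·

Result: [[0,3],[1,4],[2,5]]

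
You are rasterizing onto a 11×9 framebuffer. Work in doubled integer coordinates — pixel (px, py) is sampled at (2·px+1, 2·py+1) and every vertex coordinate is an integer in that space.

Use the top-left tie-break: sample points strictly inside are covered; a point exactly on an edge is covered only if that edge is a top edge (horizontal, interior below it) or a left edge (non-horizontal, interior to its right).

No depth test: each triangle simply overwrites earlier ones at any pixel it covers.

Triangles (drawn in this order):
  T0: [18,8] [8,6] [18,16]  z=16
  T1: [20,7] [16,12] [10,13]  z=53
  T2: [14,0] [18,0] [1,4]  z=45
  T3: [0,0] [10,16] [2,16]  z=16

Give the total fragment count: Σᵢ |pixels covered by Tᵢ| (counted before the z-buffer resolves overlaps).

T0:
  2·area = 80  (B↔C swapped to make it positive)
  edge (18, 8)→(18, 16): d=(0,8) right/bottom  bias=-1
  edge (18, 16)→(8, 6): d=(-10,-10) top-left  bias=+0
  edge (8, 6)→(18, 8): d=(10,2) right/bottom  bias=-1
    (1,0)@(3, 1): e=[120,0,-40] → .  [on edge]
    (2,1)@(5, 3): e=[104,0,-24] → .  [on edge]
    (1,2)@(3, 5): e=[120,-40,0] → .  [on edge]
    (3,2)@(7, 5): e=[88,0,-8] → .  [on edge]
    (4,3)@(9, 7): e=[72,0,8] → X  [on edge]
    (5,3)@(11, 7): e=[56,20,4] → X
    (6,3)@(13, 7): e=[40,40,0] → .  [on edge]
    (4,4)@(9, 9): e=[72,-20,28] → .
    (5,4)@(11, 9): e=[56,0,24] → X  [on edge]
    (6,4)@(13, 9): e=[40,20,20] → X
    (7,4)@(15, 9): e=[24,40,16] → X
    (8,4)@(17, 9): e=[8,60,12] → X
    (6,5)@(13, 11): e=[40,0,40] → X  [on edge]
    (7,6)@(15, 13): e=[24,0,56] → X  [on edge]
    (8,7)@(17, 15): e=[8,0,72] → X  [on edge]
    (9,8)@(19, 17): e=[-8,0,88] → .  [on edge]
  covered (12 px):
    . . . . . . . . . . .
    . . . . . . . . . . .
    . . . . . . . . . . .
    . . . . X X . . . . .
    . . . . . X X X X . .
    . . . . . . X X X . .
    . . . . . . . X X . .
    . . . . . . . . X . .
    . . . . . . . . . . .
T1:
  2·area = 26
  edge (20, 7)→(16, 12): d=(-4,5) right/bottom  bias=-1
  edge (16, 12)→(10, 13): d=(-6,1) right/bottom  bias=-1
  edge (10, 13)→(20, 7): d=(10,-6) top-left  bias=+0
    (8,4)@(17, 9): e=[7,17,2] → X
    (9,4)@(19, 9): e=[-3,15,14] → .
    (7,5)@(15, 11): e=[9,7,10] → X
    (8,5)@(17, 11): e=[-1,5,22] → .
    (7,6)@(15, 13): e=[1,-5,30] → .
  covered (2 px):
    . . . . . . . . . . .
    . . . . . . . . . . .
    . . . . . . . . . . .
    . . . . . . . . . . .
    . . . . . . . . X . .
    . . . . . . . X . . .
    . . . . . . . . . . .
    . . . . . . . . . . .
    . . . . . . . . . . .
T2:
  2·area = 16
  edge (14, 0)→(18, 0): d=(4,0) top-left  bias=+0
  edge (18, 0)→(1, 4): d=(-17,4) right/bottom  bias=-1
  edge (1, 4)→(14, 0): d=(13,-4) top-left  bias=+0
    (5,0)@(11, 1): e=[4,11,1] → X
    (6,0)@(13, 1): e=[4,3,9] → X
    (7,0)@(15, 1): e=[4,-5,17] → .
    (2,1)@(5, 3): e=[12,1,3] → X
    (3,1)@(7, 3): e=[12,-7,11] → .
    (5,1)@(11, 3): e=[12,-23,27] → .
    (6,1)@(13, 3): e=[12,-31,35] → .
    (2,2)@(5, 5): e=[20,-33,29] → .
  covered (3 px):
    . . . . . X X . . . .
    . . X . . . . . . . .
    . . . . . . . . . . .
    . . . . . . . . . . .
    . . . . . . . . . . .
    . . . . . . . . . . .
    . . . . . . . . . . .
    . . . . . . . . . . .
    . . . . . . . . . . .
T3:
  2·area = 128
  edge (0, 0)→(10, 16): d=(10,16) right/bottom  bias=-1
  edge (10, 16)→(2, 16): d=(-8,0) right/bottom  bias=-1
  edge (2, 16)→(0, 0): d=(-2,-16) top-left  bias=+0
    (0,1)@(1, 3): e=[14,104,10] → X
    (1,1)@(3, 3): e=[-18,104,42] → .
    (0,2)@(1, 5): e=[34,88,6] → X
    (1,2)@(3, 5): e=[2,88,38] → X
    (2,2)@(5, 5): e=[-30,88,70] → .
    (0,3)@(1, 7): e=[54,72,2] → X
    (2,3)@(5, 7): e=[-10,72,66] → .
    (0,4)@(1, 9): e=[74,56,-2] → .
    (1,4)@(3, 9): e=[42,56,30] → X
    (2,4)@(5, 9): e=[10,56,62] → X
    (3,4)@(7, 9): e=[-22,56,94] → .
    (1,5)@(3, 11): e=[62,40,26] → X
  covered (16 px):
    . . . . . . . . . . .
    X . . . . . . . . . .
    X X . . . . . . . . .
    X X . . . . . . . . .
    . X X . . . . . . . .
    . X X . . . . . . . .
    . X X X . . . . . . .
    . X X X X . . . . . .
    . . . . . . . . . . .

Answer: 33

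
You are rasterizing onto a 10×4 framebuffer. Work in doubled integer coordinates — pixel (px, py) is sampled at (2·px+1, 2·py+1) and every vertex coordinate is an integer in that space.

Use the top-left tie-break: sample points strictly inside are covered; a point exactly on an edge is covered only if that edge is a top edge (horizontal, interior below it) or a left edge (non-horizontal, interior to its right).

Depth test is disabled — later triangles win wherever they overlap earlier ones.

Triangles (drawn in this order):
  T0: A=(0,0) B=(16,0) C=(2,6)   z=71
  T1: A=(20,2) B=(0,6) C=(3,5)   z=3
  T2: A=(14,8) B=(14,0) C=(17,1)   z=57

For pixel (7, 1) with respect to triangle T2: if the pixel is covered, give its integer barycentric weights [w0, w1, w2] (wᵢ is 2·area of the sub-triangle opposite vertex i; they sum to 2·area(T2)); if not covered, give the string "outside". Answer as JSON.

T0:
  2·area = 96
  edge (0, 0)→(16, 0): d=(16,0) top-left  bias=+0
  edge (16, 0)→(2, 6): d=(-14,6) right/bottom  bias=-1
  edge (2, 6)→(0, 0): d=(-2,-6) top-left  bias=+0
    (0,0)@(1, 1): e=[16,76,4] → #
    (1,0)@(3, 1): e=[16,64,16] → #
    (2,0)@(5, 1): e=[16,52,28] → #
    (3,0)@(7, 1): e=[16,40,40] → #
    (4,0)@(9, 1): e=[16,28,52] → #
    (5,0)@(11, 1): e=[16,16,64] → #
    (6,0)@(13, 1): e=[16,4,76] → #
    (7,0)@(15, 1): e=[16,-8,88] → ·
    (0,1)@(1, 3): e=[48,48,0] → #  [on edge]
    (4,1)@(9, 3): e=[48,0,48] → ·  [on edge]
    (5,1)@(11, 3): e=[48,-12,60] → ·
    (6,1)@(13, 3): e=[48,-24,72] → ·
  covered (12 px):
    # # # # # # # · · ·
    # # # # · · · · · ·
    · # · · · · · · · ·
    · · · · · · · · · ·
T1:
  2·area = 8
  edge (20, 2)→(0, 6): d=(-20,4) right/bottom  bias=-1
  edge (0, 6)→(3, 5): d=(3,-1) top-left  bias=+0
  edge (3, 5)→(20, 2): d=(17,-3) top-left  bias=+0
    (7,0)@(15, 1): e=[40,0,-32] → ·  [on edge]
    (4,1)@(9, 3): e=[24,0,-16] → ·  [on edge]
    (7,1)@(15, 3): e=[0,6,2] → ·  [on edge]
    (1,2)@(3, 5): e=[8,0,0] → #  [on edge]
    (2,2)@(5, 5): e=[0,2,6] → ·  [on edge]
    (1,3)@(3, 7): e=[-32,6,34] → ·
  covered (1 px):
    · · · · · · · · · ·
    · · · · · · · · · ·
    · # · · · · · · · ·
    · · · · · · · · · ·
T2:
  2·area = 24
  edge (14, 8)→(14, 0): d=(0,-8) top-left  bias=+0
  edge (14, 0)→(17, 1): d=(3,1) right/bottom  bias=-1
  edge (17, 1)→(14, 8): d=(-3,7) right/bottom  bias=-1
    (7,0)@(15, 1): e=[8,2,14] → #
    (8,0)@(17, 1): e=[24,0,0] → ·  [on edge]
    (7,1)@(15, 3): e=[8,8,8] → #
    (8,1)@(17, 3): e=[24,6,-6] → ·
    (7,2)@(15, 5): e=[8,14,2] → #
    (8,2)@(17, 5): e=[24,12,-12] → ·
    (7,3)@(15, 7): e=[8,20,-4] → ·
  covered (3 px):
    · · · · · · · # · ·
    · · · · · · · # · ·
    · · · · · · · # · ·
    · · · · · · · · · ·

Final: [8,8,8]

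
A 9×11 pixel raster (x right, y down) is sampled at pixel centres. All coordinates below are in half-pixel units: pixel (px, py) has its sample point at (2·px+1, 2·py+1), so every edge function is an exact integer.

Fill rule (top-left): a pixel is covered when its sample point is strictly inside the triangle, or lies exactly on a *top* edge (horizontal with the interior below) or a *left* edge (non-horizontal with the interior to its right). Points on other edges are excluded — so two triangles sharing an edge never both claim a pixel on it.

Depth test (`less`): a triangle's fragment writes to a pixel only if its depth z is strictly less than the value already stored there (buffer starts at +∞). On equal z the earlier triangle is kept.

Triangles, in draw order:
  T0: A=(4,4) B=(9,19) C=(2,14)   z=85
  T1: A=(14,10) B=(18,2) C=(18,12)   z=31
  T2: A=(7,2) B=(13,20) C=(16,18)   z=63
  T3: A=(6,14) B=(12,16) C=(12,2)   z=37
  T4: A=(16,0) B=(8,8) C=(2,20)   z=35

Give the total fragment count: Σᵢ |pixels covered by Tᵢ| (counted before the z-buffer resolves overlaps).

T0:
  2·area = 80
  edge (4, 4)→(9, 19): d=(5,15) right/bottom  bias=-1
  edge (9, 19)→(2, 14): d=(-7,-5) top-left  bias=+0
  edge (2, 14)→(4, 4): d=(2,-10) top-left  bias=+0
    (1,0)@(3, 1): e=[0,96,-16] → ·  [on edge]
    (2,3)@(5, 7): e=[0,64,16] → ·  [on edge]
    (1,4)@(3, 9): e=[40,40,0] → #  [on edge]
    (2,4)@(5, 9): e=[10,50,20] → #
    (3,4)@(7, 9): e=[-20,60,40] → ·
    (1,5)@(3, 11): e=[50,26,4] → #
    (3,5)@(7, 11): e=[-10,46,44] → ·
    (1,6)@(3, 13): e=[60,12,8] → #
    (3,6)@(7, 13): e=[0,32,48] → ·  [on edge]
    (1,7)@(3, 15): e=[70,-2,12] → ·
    (2,7)@(5, 15): e=[40,8,32] → #
    (3,7)@(7, 15): e=[10,18,52] → #
    (0,9)@(1, 19): e=[120,-40,0] → ·  [on edge]
    (4,9)@(9, 19): e=[0,0,80] → ·  [on edge]
  covered (9 px):
    · · · · · · · · ·
    · · · · · · · · ·
    · · · · · · · · ·
    · · · · · · · · ·
    · # # · · · · · ·
    · # # · · · · · ·
    · # # · · · · · ·
    · · # # · · · · ·
    · · · # · · · · ·
    · · · · · · · · ·
    · · · · · · · · ·
T1:
  2·area = 40
  edge (14, 10)→(18, 2): d=(4,-8) top-left  bias=+0
  edge (18, 2)→(18, 12): d=(0,10) right/bottom  bias=-1
  edge (18, 12)→(14, 10): d=(-4,-2) top-left  bias=+0
    (8,2)@(17, 5): e=[4,10,26] → #
    (8,3)@(17, 7): e=[12,10,18] → #
    (7,4)@(15, 9): e=[4,30,6] → #
    (7,5)@(15, 11): e=[12,30,-2] → ·
    (8,5)@(17, 11): e=[28,10,2] → #
    (8,6)@(17, 13): e=[36,10,-6] → ·
  covered (5 px):
    · · · · · · · · ·
    · · · · · · · · ·
    · · · · · · · · #
    · · · · · · · · #
    · · · · · · · # #
    · · · · · · · · #
    · · · · · · · · ·
    · · · · · · · · ·
    · · · · · · · · ·
    · · · · · · · · ·
    · · · · · · · · ·
T2:
  2·area = 66  (B↔C swapped to make it positive)
  edge (7, 2)→(16, 18): d=(9,16) right/bottom  bias=-1
  edge (16, 18)→(13, 20): d=(-3,2) right/bottom  bias=-1
  edge (13, 20)→(7, 2): d=(-6,-18) top-left  bias=+0
    (4,3)@(9, 7): e=[13,47,6] → #
    (5,3)@(11, 7): e=[-19,43,42] → ·
    (4,4)@(9, 9): e=[31,41,-6] → ·
    (5,5)@(11, 11): e=[17,31,18] → #
    (6,5)@(13, 11): e=[-15,27,54] → ·
    (5,6)@(11, 13): e=[35,25,6] → #
    (6,6)@(13, 13): e=[3,21,42] → #
    (7,6)@(15, 13): e=[-29,17,78] → ·
    (5,7)@(11, 15): e=[53,19,-6] → ·
    (6,7)@(13, 15): e=[21,15,30] → #
    (7,7)@(15, 15): e=[-11,11,66] → ·
    (6,8)@(13, 17): e=[39,9,18] → #
  covered (8 px):
    · · · · · · · · ·
    · · · · · · · · ·
    · · · · · · · · ·
    · · · · # · · · ·
    · · · · · · · · ·
    · · · · · # · · ·
    · · · · · # # · ·
    · · · · · · # · ·
    · · · · · · # # ·
    · · · · · · # · ·
    · · · · · · · · ·
T3:
  2·area = 84  (B↔C swapped to make it positive)
  edge (6, 14)→(12, 2): d=(6,-12) top-left  bias=+0
  edge (12, 2)→(12, 16): d=(0,14) right/bottom  bias=-1
  edge (12, 16)→(6, 14): d=(-6,-2) top-left  bias=+0
    (5,2)@(11, 5): e=[6,14,64] → #
    (6,2)@(13, 5): e=[30,-14,68] → ·
    (5,3)@(11, 7): e=[18,14,52] → #
    (6,3)@(13, 7): e=[42,-14,56] → ·
    (4,4)@(9, 9): e=[6,42,36] → #
    (6,4)@(13, 9): e=[54,-14,44] → ·
    (4,5)@(9, 11): e=[18,42,24] → #
    (6,5)@(13, 11): e=[66,-14,32] → ·
    (1,6)@(3, 13): e=[-42,126,0] → ·  [on edge]
    (3,6)@(7, 13): e=[6,70,8] → #
    (6,6)@(13, 13): e=[78,-14,20] → ·
    (3,7)@(7, 15): e=[18,70,-4] → ·
    (4,7)@(9, 15): e=[42,42,0] → #  [on edge]
    (7,8)@(15, 17): e=[126,-42,0] → ·  [on edge]
  covered (11 px):
    · · · · · · · · ·
    · · · · · · · · ·
    · · · · · # · · ·
    · · · · · # · · ·
    · · · · # # · · ·
    · · · · # # · · ·
    · · · # # # · · ·
    · · · · # # · · ·
    · · · · · · · · ·
    · · · · · · · · ·
    · · · · · · · · ·
T4:
  2·area = 48  (B↔C swapped to make it positive)
  edge (16, 0)→(2, 20): d=(-14,20) right/bottom  bias=-1
  edge (2, 20)→(8, 8): d=(6,-12) top-left  bias=+0
  edge (8, 8)→(16, 0): d=(8,-8) top-left  bias=+0
    (7,0)@(15, 1): e=[6,42,0] → #  [on edge]
    (8,0)@(17, 1): e=[-34,66,16] → ·
    (6,1)@(13, 3): e=[18,30,0] → #  [on edge]
    (7,1)@(15, 3): e=[-22,54,16] → ·
    (5,2)@(11, 5): e=[30,18,0] → #  [on edge]
    (6,2)@(13, 5): e=[-10,42,16] → ·
    (4,3)@(9, 7): e=[42,6,0] → #  [on edge]
    (6,3)@(13, 7): e=[-38,54,32] → ·
    (3,4)@(7, 9): e=[54,-6,0] → ·  [on edge]
    (4,4)@(9, 9): e=[14,18,16] → #
    (5,4)@(11, 9): e=[-26,42,32] → ·
    (2,5)@(5, 11): e=[66,-18,0] → ·  [on edge]
    (1,6)@(3, 13): e=[78,-30,0] → ·  [on edge]
    (0,7)@(1, 15): e=[90,-42,0] → ·  [on edge]
  covered (8 px):
    · · · · · · · # ·
    · · · · · · # · ·
    · · · · · # · · ·
    · · · · # # · · ·
    · · · · # · · · ·
    · · · # · · · · ·
    · · · · · · · · ·
    · · # · · · · · ·
    · · · · · · · · ·
    · · · · · · · · ·
    · · · · · · · · ·

Result: 41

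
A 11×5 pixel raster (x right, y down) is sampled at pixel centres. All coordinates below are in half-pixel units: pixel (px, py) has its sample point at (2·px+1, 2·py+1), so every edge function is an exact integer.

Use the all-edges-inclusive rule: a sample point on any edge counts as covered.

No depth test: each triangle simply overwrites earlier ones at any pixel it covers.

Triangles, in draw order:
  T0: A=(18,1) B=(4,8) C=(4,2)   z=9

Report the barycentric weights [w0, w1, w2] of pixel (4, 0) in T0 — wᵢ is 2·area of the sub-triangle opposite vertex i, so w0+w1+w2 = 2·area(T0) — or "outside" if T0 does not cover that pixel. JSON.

T0:
  2·area = 84
  edge (18, 1)→(4, 8): d=(-14,7) inclusive
  edge (4, 8)→(4, 2): d=(0,-6) inclusive
  edge (4, 2)→(18, 1): d=(14,-1) inclusive
    (2,1)@(5, 3): e=[63,6,15] → █
    (3,1)@(7, 3): e=[49,18,17] → █
    (4,1)@(9, 3): e=[35,30,19] → █
    (5,1)@(11, 3): e=[21,42,21] → █
    (6,1)@(13, 3): e=[7,54,23] → █
    (7,1)@(15, 3): e=[-7,66,25] → ·
    (2,2)@(5, 5): e=[35,6,43] → █
    (5,2)@(11, 5): e=[-7,42,49] → ·
    (6,2)@(13, 5): e=[-21,54,51] → ·
    (2,3)@(5, 7): e=[7,6,71] → █
    (3,3)@(7, 7): e=[-7,18,73] → ·
    (4,3)@(9, 7): e=[-21,30,75] → ·
  covered (9 px):
    · · · · · · · · · · ·
    · · █ █ █ █ █ · · · ·
    · · █ █ █ · · · · · ·
    · · █ · · · · · · · ·
    · · · · · · · · · · ·

Final: "outside"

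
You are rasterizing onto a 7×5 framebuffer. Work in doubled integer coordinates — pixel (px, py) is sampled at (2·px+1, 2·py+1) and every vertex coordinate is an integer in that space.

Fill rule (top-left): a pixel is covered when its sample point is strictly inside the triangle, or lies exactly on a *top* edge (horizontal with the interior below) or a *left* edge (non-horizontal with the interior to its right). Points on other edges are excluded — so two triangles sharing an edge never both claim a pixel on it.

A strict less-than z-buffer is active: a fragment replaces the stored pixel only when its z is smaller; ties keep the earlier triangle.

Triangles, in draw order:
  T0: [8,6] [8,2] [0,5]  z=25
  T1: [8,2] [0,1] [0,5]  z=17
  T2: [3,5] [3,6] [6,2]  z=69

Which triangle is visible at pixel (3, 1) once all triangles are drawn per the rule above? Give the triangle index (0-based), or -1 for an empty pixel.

T0:
  2·area = 32  (B↔C swapped to make it positive)
  edge (8, 6)→(0, 5): d=(-8,-1) top-left  bias=+0
  edge (0, 5)→(8, 2): d=(8,-3) top-left  bias=+0
  edge (8, 2)→(8, 6): d=(0,4) right/bottom  bias=-1
    (3,1)@(7, 3): e=[23,5,4] → X
    (4,1)@(9, 3): e=[25,11,-4] → .
    (0,2)@(1, 5): e=[1,3,28] → X
    (1,2)@(3, 5): e=[3,9,20] → X
    (2,2)@(5, 5): e=[5,15,12] → X
    (4,2)@(9, 5): e=[9,27,-4] → .
    (0,3)@(1, 7): e=[-15,19,28] → .
    (1,3)@(3, 7): e=[-13,25,20] → .
    (2,3)@(5, 7): e=[-11,31,12] → .
    (3,3)@(7, 7): e=[-9,37,4] → .
  covered (5 px):
    . . . . . . .
    . . . X . . .
    X X X X . . .
    . . . . . . .
    . . . . . . .
T1:
  2·area = 32  (B↔C swapped to make it positive)
  edge (8, 2)→(0, 5): d=(-8,3) right/bottom  bias=-1
  edge (0, 5)→(0, 1): d=(0,-4) top-left  bias=+0
  edge (0, 1)→(8, 2): d=(8,1) right/bottom  bias=-1
    (0,1)@(1, 3): e=[13,4,15] → X
    (1,1)@(3, 3): e=[7,12,13] → X
    (2,1)@(5, 3): e=[1,20,11] → X
    (3,1)@(7, 3): e=[-5,28,9] → .
    (0,2)@(1, 5): e=[-3,4,31] → .
    (1,2)@(3, 5): e=[-9,12,29] → .
    (2,2)@(5, 5): e=[-15,20,27] → .
  covered (3 px):
    . . . . . . .
    X X X . . . .
    . . . . . . .
    . . . . . . .
    . . . . . . .
T2:
  2·area = 3  (B↔C swapped to make it positive)
  edge (3, 5)→(6, 2): d=(3,-3) top-left  bias=+0
  edge (6, 2)→(3, 6): d=(-3,4) right/bottom  bias=-1
  edge (3, 6)→(3, 5): d=(0,-1) top-left  bias=+0
    (1,0)@(3, 1): e=[-12,15,0] → .  [on edge]
    (3,0)@(7, 1): e=[0,-1,4] → .  [on edge]
    (1,1)@(3, 3): e=[-6,9,0] → .  [on edge]
    (2,1)@(5, 3): e=[0,1,2] → X  [on edge]
    (3,1)@(7, 3): e=[6,-7,4] → .
    (1,2)@(3, 5): e=[0,3,0] → X  [on edge]
    (2,2)@(5, 5): e=[6,-5,2] → .
    (0,3)@(1, 7): e=[0,5,-2] → .  [on edge]
    (1,3)@(3, 7): e=[6,-3,0] → .  [on edge]
    (1,4)@(3, 9): e=[12,-9,0] → .  [on edge]
  covered (2 px):
    . . . . . . .
    . . X . . . .
    . X . . . . .
    . . . . . . .
    . . . . . . .

Z-buffer (winner per pixel, '.' = empty):
  . . . . . . .
  1 1 1 0 . . .
  0 0 0 0 . . .
  . . . . . . .
  . . . . . . .

Final: 0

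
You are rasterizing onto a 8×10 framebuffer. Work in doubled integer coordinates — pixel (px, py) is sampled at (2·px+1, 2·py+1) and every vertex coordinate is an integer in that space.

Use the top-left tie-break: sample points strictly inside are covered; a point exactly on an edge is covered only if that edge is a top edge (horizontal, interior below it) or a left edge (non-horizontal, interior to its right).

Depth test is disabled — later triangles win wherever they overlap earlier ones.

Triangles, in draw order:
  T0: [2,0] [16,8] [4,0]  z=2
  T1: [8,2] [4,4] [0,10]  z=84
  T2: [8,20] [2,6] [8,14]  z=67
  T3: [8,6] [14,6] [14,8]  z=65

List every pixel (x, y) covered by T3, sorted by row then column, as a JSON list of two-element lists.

T0:
  2·area = 16  (B↔C swapped to make it positive)
  edge (2, 0)→(4, 0): d=(2,0) top-left  bias=+0
  edge (4, 0)→(16, 8): d=(12,8) right/bottom  bias=-1
  edge (16, 8)→(2, 0): d=(-14,-8) top-left  bias=+0
    (2,0)@(5, 1): e=[2,4,10] → X
    (3,0)@(7, 1): e=[2,-12,26] → .
    (2,1)@(5, 3): e=[6,28,-18] → .
    (5,2)@(11, 5): e=[10,4,2] → X
    (6,2)@(13, 5): e=[10,-12,18] → .
    (5,3)@(11, 7): e=[14,28,-26] → .
  covered (2 px):
    . . X . . . . .
    . . . . . . . .
    . . . . . X . .
    . . . . . . . .
    . . . . . . . .
    . . . . . . . .
    . . . . . . . .
    . . . . . . . .
    . . . . . . . .
    . . . . . . . .
T1:
  2·area = 16  (B↔C swapped to make it positive)
  edge (8, 2)→(0, 10): d=(-8,8) right/bottom  bias=-1
  edge (0, 10)→(4, 4): d=(4,-6) top-left  bias=+0
  edge (4, 4)→(8, 2): d=(4,-2) top-left  bias=+0
    (4,0)@(9, 1): e=[0,18,-2] → .  [on edge]
    (3,1)@(7, 3): e=[0,14,2] → .  [on edge]
    (2,2)@(5, 5): e=[0,10,6] → .  [on edge]
    (1,3)@(3, 7): e=[0,6,10] → .  [on edge]
    (0,4)@(1, 9): e=[0,2,14] → .  [on edge]
  covered (0 px):
    . . . . . . . .
    . . . . . . . .
    . . . . . . . .
    . . . . . . . .
    . . . . . . . .
    . . . . . . . .
    . . . . . . . .
    . . . . . . . .
    . . . . . . . .
    . . . . . . . .
T2:
  2·area = 36
  edge (8, 20)→(2, 6): d=(-6,-14) top-left  bias=+0
  edge (2, 6)→(8, 14): d=(6,8) right/bottom  bias=-1
  edge (8, 14)→(8, 20): d=(0,6) right/bottom  bias=-1
    (2,5)@(5, 11): e=[12,6,18] → X
    (3,5)@(7, 11): e=[40,-10,6] → .
    (2,6)@(5, 13): e=[0,18,18] → X  [on edge]
    (3,6)@(7, 13): e=[28,2,6] → X
    (4,6)@(9, 13): e=[56,-14,-6] → .
    (2,7)@(5, 15): e=[-12,30,18] → .
    (3,7)@(7, 15): e=[16,14,6] → X
    (4,7)@(9, 15): e=[44,-2,-6] → .
    (3,8)@(7, 17): e=[4,26,6] → X
    (4,8)@(9, 17): e=[32,10,-6] → .
    (3,9)@(7, 19): e=[-8,38,6] → .
  covered (5 px):
    . . . . . . . .
    . . . . . . . .
    . . . . . . . .
    . . . . . . . .
    . . . . . . . .
    . . X . . . . .
    . . X X . . . .
    . . . X . . . .
    . . . X . . . .
    . . . . . . . .
T3:
  2·area = 12
  edge (8, 6)→(14, 6): d=(6,0) top-left  bias=+0
  edge (14, 6)→(14, 8): d=(0,2) right/bottom  bias=-1
  edge (14, 8)→(8, 6): d=(-6,-2) top-left  bias=+0
    (2,2)@(5, 5): e=[-6,18,0] → .  [on edge]
    (5,3)@(11, 7): e=[6,6,0] → X  [on edge]
    (6,3)@(13, 7): e=[6,2,4] → X
    (7,3)@(15, 7): e=[6,-2,8] → .
    (5,4)@(11, 9): e=[18,6,-12] → .
    (6,4)@(13, 9): e=[18,2,-8] → .
  covered (2 px):
    . . . . . . . .
    . . . . . . . .
    . . . . . . . .
    . . . . . X X .
    . . . . . . . .
    . . . . . . . .
    . . . . . . . .
    . . . . . . . .
    . . . . . . . .
    . . . . . . . .

Result: [[5,3],[6,3]]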